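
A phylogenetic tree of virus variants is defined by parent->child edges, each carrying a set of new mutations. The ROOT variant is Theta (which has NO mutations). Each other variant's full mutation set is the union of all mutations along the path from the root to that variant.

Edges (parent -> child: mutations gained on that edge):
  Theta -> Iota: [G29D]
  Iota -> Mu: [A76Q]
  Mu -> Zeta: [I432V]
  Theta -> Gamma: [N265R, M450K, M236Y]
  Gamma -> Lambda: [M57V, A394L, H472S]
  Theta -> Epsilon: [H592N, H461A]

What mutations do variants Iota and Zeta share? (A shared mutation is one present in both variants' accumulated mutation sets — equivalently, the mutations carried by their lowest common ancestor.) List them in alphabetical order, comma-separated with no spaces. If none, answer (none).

Answer: G29D

Derivation:
Accumulating mutations along path to Iota:
  At Theta: gained [] -> total []
  At Iota: gained ['G29D'] -> total ['G29D']
Mutations(Iota) = ['G29D']
Accumulating mutations along path to Zeta:
  At Theta: gained [] -> total []
  At Iota: gained ['G29D'] -> total ['G29D']
  At Mu: gained ['A76Q'] -> total ['A76Q', 'G29D']
  At Zeta: gained ['I432V'] -> total ['A76Q', 'G29D', 'I432V']
Mutations(Zeta) = ['A76Q', 'G29D', 'I432V']
Intersection: ['G29D'] ∩ ['A76Q', 'G29D', 'I432V'] = ['G29D']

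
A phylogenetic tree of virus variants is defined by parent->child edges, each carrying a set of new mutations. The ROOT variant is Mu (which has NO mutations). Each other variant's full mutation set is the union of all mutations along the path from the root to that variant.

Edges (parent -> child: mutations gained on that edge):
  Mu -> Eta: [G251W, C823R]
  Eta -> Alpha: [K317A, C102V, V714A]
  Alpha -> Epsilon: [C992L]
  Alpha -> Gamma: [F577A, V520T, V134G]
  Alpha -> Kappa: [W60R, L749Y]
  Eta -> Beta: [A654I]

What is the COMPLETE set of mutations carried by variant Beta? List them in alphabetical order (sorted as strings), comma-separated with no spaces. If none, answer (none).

At Mu: gained [] -> total []
At Eta: gained ['G251W', 'C823R'] -> total ['C823R', 'G251W']
At Beta: gained ['A654I'] -> total ['A654I', 'C823R', 'G251W']

Answer: A654I,C823R,G251W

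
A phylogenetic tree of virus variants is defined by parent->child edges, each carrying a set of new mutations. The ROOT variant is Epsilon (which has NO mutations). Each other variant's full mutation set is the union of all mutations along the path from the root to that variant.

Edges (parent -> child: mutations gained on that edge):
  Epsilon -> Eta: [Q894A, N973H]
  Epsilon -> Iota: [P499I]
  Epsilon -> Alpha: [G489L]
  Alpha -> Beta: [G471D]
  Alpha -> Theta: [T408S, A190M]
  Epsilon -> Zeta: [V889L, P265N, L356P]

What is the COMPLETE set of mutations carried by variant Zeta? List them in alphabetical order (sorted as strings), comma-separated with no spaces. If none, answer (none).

At Epsilon: gained [] -> total []
At Zeta: gained ['V889L', 'P265N', 'L356P'] -> total ['L356P', 'P265N', 'V889L']

Answer: L356P,P265N,V889L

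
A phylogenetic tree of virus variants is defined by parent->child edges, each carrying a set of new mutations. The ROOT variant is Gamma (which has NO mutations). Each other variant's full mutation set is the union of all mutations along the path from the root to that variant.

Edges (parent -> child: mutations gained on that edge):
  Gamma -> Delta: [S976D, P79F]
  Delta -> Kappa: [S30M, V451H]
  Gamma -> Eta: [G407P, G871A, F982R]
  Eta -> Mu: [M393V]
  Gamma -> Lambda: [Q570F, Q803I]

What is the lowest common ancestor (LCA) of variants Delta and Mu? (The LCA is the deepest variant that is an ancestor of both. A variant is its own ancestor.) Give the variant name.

Answer: Gamma

Derivation:
Path from root to Delta: Gamma -> Delta
  ancestors of Delta: {Gamma, Delta}
Path from root to Mu: Gamma -> Eta -> Mu
  ancestors of Mu: {Gamma, Eta, Mu}
Common ancestors: {Gamma}
Walk up from Mu: Mu (not in ancestors of Delta), Eta (not in ancestors of Delta), Gamma (in ancestors of Delta)
Deepest common ancestor (LCA) = Gamma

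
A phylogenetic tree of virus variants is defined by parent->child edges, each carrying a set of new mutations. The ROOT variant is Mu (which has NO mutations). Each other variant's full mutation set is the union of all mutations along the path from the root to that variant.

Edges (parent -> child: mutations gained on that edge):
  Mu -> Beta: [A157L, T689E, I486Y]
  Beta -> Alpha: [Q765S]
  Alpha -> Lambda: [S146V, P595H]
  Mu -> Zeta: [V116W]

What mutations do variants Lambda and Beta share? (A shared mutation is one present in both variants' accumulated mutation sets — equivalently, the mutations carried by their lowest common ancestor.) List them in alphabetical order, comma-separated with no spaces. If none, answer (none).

Answer: A157L,I486Y,T689E

Derivation:
Accumulating mutations along path to Lambda:
  At Mu: gained [] -> total []
  At Beta: gained ['A157L', 'T689E', 'I486Y'] -> total ['A157L', 'I486Y', 'T689E']
  At Alpha: gained ['Q765S'] -> total ['A157L', 'I486Y', 'Q765S', 'T689E']
  At Lambda: gained ['S146V', 'P595H'] -> total ['A157L', 'I486Y', 'P595H', 'Q765S', 'S146V', 'T689E']
Mutations(Lambda) = ['A157L', 'I486Y', 'P595H', 'Q765S', 'S146V', 'T689E']
Accumulating mutations along path to Beta:
  At Mu: gained [] -> total []
  At Beta: gained ['A157L', 'T689E', 'I486Y'] -> total ['A157L', 'I486Y', 'T689E']
Mutations(Beta) = ['A157L', 'I486Y', 'T689E']
Intersection: ['A157L', 'I486Y', 'P595H', 'Q765S', 'S146V', 'T689E'] ∩ ['A157L', 'I486Y', 'T689E'] = ['A157L', 'I486Y', 'T689E']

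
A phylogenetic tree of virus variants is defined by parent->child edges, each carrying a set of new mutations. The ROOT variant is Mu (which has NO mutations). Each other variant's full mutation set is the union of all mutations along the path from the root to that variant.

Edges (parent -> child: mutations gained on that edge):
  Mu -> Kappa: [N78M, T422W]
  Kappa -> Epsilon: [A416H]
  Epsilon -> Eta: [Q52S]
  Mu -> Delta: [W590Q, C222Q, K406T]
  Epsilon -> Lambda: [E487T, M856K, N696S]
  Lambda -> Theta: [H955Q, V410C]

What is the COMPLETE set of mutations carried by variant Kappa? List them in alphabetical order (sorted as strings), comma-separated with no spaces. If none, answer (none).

At Mu: gained [] -> total []
At Kappa: gained ['N78M', 'T422W'] -> total ['N78M', 'T422W']

Answer: N78M,T422W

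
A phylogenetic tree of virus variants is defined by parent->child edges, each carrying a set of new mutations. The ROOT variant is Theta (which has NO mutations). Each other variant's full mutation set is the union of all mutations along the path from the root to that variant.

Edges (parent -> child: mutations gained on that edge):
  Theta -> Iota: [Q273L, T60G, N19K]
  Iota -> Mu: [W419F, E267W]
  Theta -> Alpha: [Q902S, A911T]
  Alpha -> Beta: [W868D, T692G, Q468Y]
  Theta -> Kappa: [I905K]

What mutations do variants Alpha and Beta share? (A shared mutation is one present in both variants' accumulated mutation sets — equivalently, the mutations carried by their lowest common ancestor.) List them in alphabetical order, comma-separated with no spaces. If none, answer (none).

Accumulating mutations along path to Alpha:
  At Theta: gained [] -> total []
  At Alpha: gained ['Q902S', 'A911T'] -> total ['A911T', 'Q902S']
Mutations(Alpha) = ['A911T', 'Q902S']
Accumulating mutations along path to Beta:
  At Theta: gained [] -> total []
  At Alpha: gained ['Q902S', 'A911T'] -> total ['A911T', 'Q902S']
  At Beta: gained ['W868D', 'T692G', 'Q468Y'] -> total ['A911T', 'Q468Y', 'Q902S', 'T692G', 'W868D']
Mutations(Beta) = ['A911T', 'Q468Y', 'Q902S', 'T692G', 'W868D']
Intersection: ['A911T', 'Q902S'] ∩ ['A911T', 'Q468Y', 'Q902S', 'T692G', 'W868D'] = ['A911T', 'Q902S']

Answer: A911T,Q902S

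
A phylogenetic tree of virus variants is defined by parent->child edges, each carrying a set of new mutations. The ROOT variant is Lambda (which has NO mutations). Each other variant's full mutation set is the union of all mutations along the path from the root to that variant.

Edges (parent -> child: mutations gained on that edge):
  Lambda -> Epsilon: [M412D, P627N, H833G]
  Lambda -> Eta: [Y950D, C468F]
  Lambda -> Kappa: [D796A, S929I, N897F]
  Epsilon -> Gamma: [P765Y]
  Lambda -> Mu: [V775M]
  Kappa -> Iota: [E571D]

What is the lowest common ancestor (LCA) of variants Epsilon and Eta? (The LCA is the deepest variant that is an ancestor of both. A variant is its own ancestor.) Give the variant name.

Answer: Lambda

Derivation:
Path from root to Epsilon: Lambda -> Epsilon
  ancestors of Epsilon: {Lambda, Epsilon}
Path from root to Eta: Lambda -> Eta
  ancestors of Eta: {Lambda, Eta}
Common ancestors: {Lambda}
Walk up from Eta: Eta (not in ancestors of Epsilon), Lambda (in ancestors of Epsilon)
Deepest common ancestor (LCA) = Lambda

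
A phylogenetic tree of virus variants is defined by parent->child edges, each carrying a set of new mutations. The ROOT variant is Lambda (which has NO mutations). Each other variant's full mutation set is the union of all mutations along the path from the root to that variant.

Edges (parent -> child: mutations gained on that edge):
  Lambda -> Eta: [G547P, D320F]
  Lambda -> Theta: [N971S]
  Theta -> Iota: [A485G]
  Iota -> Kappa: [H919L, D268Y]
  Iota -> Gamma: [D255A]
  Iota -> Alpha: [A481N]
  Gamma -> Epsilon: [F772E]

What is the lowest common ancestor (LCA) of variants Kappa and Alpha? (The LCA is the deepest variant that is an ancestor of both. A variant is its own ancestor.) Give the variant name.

Answer: Iota

Derivation:
Path from root to Kappa: Lambda -> Theta -> Iota -> Kappa
  ancestors of Kappa: {Lambda, Theta, Iota, Kappa}
Path from root to Alpha: Lambda -> Theta -> Iota -> Alpha
  ancestors of Alpha: {Lambda, Theta, Iota, Alpha}
Common ancestors: {Lambda, Theta, Iota}
Walk up from Alpha: Alpha (not in ancestors of Kappa), Iota (in ancestors of Kappa), Theta (in ancestors of Kappa), Lambda (in ancestors of Kappa)
Deepest common ancestor (LCA) = Iota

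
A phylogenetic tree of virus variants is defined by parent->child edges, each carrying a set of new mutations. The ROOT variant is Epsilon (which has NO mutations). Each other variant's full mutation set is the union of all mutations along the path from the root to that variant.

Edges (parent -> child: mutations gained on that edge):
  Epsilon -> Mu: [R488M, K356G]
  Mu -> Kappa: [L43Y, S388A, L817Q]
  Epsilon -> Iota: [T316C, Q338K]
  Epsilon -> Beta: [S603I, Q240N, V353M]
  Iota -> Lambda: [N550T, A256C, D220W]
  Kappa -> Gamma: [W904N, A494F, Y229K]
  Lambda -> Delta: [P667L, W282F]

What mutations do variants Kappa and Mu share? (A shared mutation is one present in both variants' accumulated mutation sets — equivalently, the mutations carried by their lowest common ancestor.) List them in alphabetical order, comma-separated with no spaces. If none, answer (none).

Accumulating mutations along path to Kappa:
  At Epsilon: gained [] -> total []
  At Mu: gained ['R488M', 'K356G'] -> total ['K356G', 'R488M']
  At Kappa: gained ['L43Y', 'S388A', 'L817Q'] -> total ['K356G', 'L43Y', 'L817Q', 'R488M', 'S388A']
Mutations(Kappa) = ['K356G', 'L43Y', 'L817Q', 'R488M', 'S388A']
Accumulating mutations along path to Mu:
  At Epsilon: gained [] -> total []
  At Mu: gained ['R488M', 'K356G'] -> total ['K356G', 'R488M']
Mutations(Mu) = ['K356G', 'R488M']
Intersection: ['K356G', 'L43Y', 'L817Q', 'R488M', 'S388A'] ∩ ['K356G', 'R488M'] = ['K356G', 'R488M']

Answer: K356G,R488M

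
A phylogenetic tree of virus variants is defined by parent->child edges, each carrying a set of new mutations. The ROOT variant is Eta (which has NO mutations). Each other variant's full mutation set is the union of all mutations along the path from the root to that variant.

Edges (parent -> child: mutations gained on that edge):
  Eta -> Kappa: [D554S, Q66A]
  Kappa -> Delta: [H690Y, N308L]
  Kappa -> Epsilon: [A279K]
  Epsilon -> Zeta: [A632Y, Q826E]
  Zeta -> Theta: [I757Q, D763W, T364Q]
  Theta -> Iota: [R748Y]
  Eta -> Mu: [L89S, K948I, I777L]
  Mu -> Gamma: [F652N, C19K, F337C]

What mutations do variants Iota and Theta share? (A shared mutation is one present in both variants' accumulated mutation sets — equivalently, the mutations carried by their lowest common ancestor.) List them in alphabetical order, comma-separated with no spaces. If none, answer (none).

Answer: A279K,A632Y,D554S,D763W,I757Q,Q66A,Q826E,T364Q

Derivation:
Accumulating mutations along path to Iota:
  At Eta: gained [] -> total []
  At Kappa: gained ['D554S', 'Q66A'] -> total ['D554S', 'Q66A']
  At Epsilon: gained ['A279K'] -> total ['A279K', 'D554S', 'Q66A']
  At Zeta: gained ['A632Y', 'Q826E'] -> total ['A279K', 'A632Y', 'D554S', 'Q66A', 'Q826E']
  At Theta: gained ['I757Q', 'D763W', 'T364Q'] -> total ['A279K', 'A632Y', 'D554S', 'D763W', 'I757Q', 'Q66A', 'Q826E', 'T364Q']
  At Iota: gained ['R748Y'] -> total ['A279K', 'A632Y', 'D554S', 'D763W', 'I757Q', 'Q66A', 'Q826E', 'R748Y', 'T364Q']
Mutations(Iota) = ['A279K', 'A632Y', 'D554S', 'D763W', 'I757Q', 'Q66A', 'Q826E', 'R748Y', 'T364Q']
Accumulating mutations along path to Theta:
  At Eta: gained [] -> total []
  At Kappa: gained ['D554S', 'Q66A'] -> total ['D554S', 'Q66A']
  At Epsilon: gained ['A279K'] -> total ['A279K', 'D554S', 'Q66A']
  At Zeta: gained ['A632Y', 'Q826E'] -> total ['A279K', 'A632Y', 'D554S', 'Q66A', 'Q826E']
  At Theta: gained ['I757Q', 'D763W', 'T364Q'] -> total ['A279K', 'A632Y', 'D554S', 'D763W', 'I757Q', 'Q66A', 'Q826E', 'T364Q']
Mutations(Theta) = ['A279K', 'A632Y', 'D554S', 'D763W', 'I757Q', 'Q66A', 'Q826E', 'T364Q']
Intersection: ['A279K', 'A632Y', 'D554S', 'D763W', 'I757Q', 'Q66A', 'Q826E', 'R748Y', 'T364Q'] ∩ ['A279K', 'A632Y', 'D554S', 'D763W', 'I757Q', 'Q66A', 'Q826E', 'T364Q'] = ['A279K', 'A632Y', 'D554S', 'D763W', 'I757Q', 'Q66A', 'Q826E', 'T364Q']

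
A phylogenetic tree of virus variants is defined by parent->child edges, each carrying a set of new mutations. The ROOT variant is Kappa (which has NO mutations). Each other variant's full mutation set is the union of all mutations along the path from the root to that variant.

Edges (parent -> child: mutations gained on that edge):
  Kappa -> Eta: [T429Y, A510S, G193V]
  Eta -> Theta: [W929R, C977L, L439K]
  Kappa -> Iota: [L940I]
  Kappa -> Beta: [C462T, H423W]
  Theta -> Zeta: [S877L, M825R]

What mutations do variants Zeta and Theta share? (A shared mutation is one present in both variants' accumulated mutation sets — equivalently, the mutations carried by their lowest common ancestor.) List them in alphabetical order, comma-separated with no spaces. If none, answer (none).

Answer: A510S,C977L,G193V,L439K,T429Y,W929R

Derivation:
Accumulating mutations along path to Zeta:
  At Kappa: gained [] -> total []
  At Eta: gained ['T429Y', 'A510S', 'G193V'] -> total ['A510S', 'G193V', 'T429Y']
  At Theta: gained ['W929R', 'C977L', 'L439K'] -> total ['A510S', 'C977L', 'G193V', 'L439K', 'T429Y', 'W929R']
  At Zeta: gained ['S877L', 'M825R'] -> total ['A510S', 'C977L', 'G193V', 'L439K', 'M825R', 'S877L', 'T429Y', 'W929R']
Mutations(Zeta) = ['A510S', 'C977L', 'G193V', 'L439K', 'M825R', 'S877L', 'T429Y', 'W929R']
Accumulating mutations along path to Theta:
  At Kappa: gained [] -> total []
  At Eta: gained ['T429Y', 'A510S', 'G193V'] -> total ['A510S', 'G193V', 'T429Y']
  At Theta: gained ['W929R', 'C977L', 'L439K'] -> total ['A510S', 'C977L', 'G193V', 'L439K', 'T429Y', 'W929R']
Mutations(Theta) = ['A510S', 'C977L', 'G193V', 'L439K', 'T429Y', 'W929R']
Intersection: ['A510S', 'C977L', 'G193V', 'L439K', 'M825R', 'S877L', 'T429Y', 'W929R'] ∩ ['A510S', 'C977L', 'G193V', 'L439K', 'T429Y', 'W929R'] = ['A510S', 'C977L', 'G193V', 'L439K', 'T429Y', 'W929R']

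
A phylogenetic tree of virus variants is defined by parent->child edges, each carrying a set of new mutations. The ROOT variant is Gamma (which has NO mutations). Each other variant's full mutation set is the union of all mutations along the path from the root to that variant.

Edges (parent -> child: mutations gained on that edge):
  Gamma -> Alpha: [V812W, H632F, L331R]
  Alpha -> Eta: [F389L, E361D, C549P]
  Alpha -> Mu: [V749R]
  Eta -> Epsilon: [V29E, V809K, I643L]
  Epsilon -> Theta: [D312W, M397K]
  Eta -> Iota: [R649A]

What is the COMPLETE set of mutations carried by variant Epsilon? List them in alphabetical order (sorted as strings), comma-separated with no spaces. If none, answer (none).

Answer: C549P,E361D,F389L,H632F,I643L,L331R,V29E,V809K,V812W

Derivation:
At Gamma: gained [] -> total []
At Alpha: gained ['V812W', 'H632F', 'L331R'] -> total ['H632F', 'L331R', 'V812W']
At Eta: gained ['F389L', 'E361D', 'C549P'] -> total ['C549P', 'E361D', 'F389L', 'H632F', 'L331R', 'V812W']
At Epsilon: gained ['V29E', 'V809K', 'I643L'] -> total ['C549P', 'E361D', 'F389L', 'H632F', 'I643L', 'L331R', 'V29E', 'V809K', 'V812W']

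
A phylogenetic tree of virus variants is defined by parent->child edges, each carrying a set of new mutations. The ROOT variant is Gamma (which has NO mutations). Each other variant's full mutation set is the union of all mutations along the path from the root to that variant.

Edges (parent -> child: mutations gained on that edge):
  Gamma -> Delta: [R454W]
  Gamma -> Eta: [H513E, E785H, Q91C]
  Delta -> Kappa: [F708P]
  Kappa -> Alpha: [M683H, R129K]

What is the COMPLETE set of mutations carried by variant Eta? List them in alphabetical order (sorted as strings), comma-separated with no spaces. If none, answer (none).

At Gamma: gained [] -> total []
At Eta: gained ['H513E', 'E785H', 'Q91C'] -> total ['E785H', 'H513E', 'Q91C']

Answer: E785H,H513E,Q91C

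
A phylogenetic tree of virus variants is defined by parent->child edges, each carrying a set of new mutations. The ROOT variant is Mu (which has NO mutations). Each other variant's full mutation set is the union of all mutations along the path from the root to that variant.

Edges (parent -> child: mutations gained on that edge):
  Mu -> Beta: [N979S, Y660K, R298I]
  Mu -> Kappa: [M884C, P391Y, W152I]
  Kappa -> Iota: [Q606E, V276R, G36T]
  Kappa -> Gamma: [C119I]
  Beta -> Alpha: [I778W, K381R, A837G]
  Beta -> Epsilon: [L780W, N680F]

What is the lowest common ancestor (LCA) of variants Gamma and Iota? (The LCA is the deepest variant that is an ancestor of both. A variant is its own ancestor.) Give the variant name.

Answer: Kappa

Derivation:
Path from root to Gamma: Mu -> Kappa -> Gamma
  ancestors of Gamma: {Mu, Kappa, Gamma}
Path from root to Iota: Mu -> Kappa -> Iota
  ancestors of Iota: {Mu, Kappa, Iota}
Common ancestors: {Mu, Kappa}
Walk up from Iota: Iota (not in ancestors of Gamma), Kappa (in ancestors of Gamma), Mu (in ancestors of Gamma)
Deepest common ancestor (LCA) = Kappa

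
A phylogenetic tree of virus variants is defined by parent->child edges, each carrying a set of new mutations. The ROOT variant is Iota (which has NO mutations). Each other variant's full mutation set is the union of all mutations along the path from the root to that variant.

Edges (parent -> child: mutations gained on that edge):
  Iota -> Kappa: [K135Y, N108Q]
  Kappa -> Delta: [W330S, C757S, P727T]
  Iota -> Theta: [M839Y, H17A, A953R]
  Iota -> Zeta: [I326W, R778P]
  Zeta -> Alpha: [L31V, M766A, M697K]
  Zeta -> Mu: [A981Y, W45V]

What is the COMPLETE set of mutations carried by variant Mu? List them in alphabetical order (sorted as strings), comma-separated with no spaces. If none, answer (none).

Answer: A981Y,I326W,R778P,W45V

Derivation:
At Iota: gained [] -> total []
At Zeta: gained ['I326W', 'R778P'] -> total ['I326W', 'R778P']
At Mu: gained ['A981Y', 'W45V'] -> total ['A981Y', 'I326W', 'R778P', 'W45V']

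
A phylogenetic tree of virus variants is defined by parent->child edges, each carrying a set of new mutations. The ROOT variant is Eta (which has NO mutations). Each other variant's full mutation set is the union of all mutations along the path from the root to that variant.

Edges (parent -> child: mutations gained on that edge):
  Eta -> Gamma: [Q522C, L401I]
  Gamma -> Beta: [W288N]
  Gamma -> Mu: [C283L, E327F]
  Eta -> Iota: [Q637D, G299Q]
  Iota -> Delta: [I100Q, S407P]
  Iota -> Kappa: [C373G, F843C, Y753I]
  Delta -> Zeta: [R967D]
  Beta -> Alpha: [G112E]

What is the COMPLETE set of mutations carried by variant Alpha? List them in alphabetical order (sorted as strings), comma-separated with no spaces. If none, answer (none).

Answer: G112E,L401I,Q522C,W288N

Derivation:
At Eta: gained [] -> total []
At Gamma: gained ['Q522C', 'L401I'] -> total ['L401I', 'Q522C']
At Beta: gained ['W288N'] -> total ['L401I', 'Q522C', 'W288N']
At Alpha: gained ['G112E'] -> total ['G112E', 'L401I', 'Q522C', 'W288N']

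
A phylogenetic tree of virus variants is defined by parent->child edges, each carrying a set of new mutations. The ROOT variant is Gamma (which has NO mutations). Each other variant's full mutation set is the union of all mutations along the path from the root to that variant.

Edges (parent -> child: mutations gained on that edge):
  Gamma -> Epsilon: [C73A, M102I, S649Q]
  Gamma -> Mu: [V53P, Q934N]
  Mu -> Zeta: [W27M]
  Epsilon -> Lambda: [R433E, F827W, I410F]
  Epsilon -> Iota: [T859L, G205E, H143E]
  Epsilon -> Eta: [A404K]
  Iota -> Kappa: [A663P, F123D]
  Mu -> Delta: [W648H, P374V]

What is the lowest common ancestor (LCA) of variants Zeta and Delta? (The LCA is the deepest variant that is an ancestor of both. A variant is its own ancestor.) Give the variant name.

Answer: Mu

Derivation:
Path from root to Zeta: Gamma -> Mu -> Zeta
  ancestors of Zeta: {Gamma, Mu, Zeta}
Path from root to Delta: Gamma -> Mu -> Delta
  ancestors of Delta: {Gamma, Mu, Delta}
Common ancestors: {Gamma, Mu}
Walk up from Delta: Delta (not in ancestors of Zeta), Mu (in ancestors of Zeta), Gamma (in ancestors of Zeta)
Deepest common ancestor (LCA) = Mu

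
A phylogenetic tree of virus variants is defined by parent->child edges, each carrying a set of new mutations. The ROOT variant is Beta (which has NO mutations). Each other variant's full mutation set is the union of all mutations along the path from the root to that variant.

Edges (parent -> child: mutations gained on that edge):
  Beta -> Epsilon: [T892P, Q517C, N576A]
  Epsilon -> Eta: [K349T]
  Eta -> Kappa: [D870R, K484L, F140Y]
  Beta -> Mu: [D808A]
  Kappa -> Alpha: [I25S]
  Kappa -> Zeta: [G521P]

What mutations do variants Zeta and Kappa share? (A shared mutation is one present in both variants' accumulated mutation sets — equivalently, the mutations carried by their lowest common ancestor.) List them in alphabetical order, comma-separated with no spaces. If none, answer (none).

Accumulating mutations along path to Zeta:
  At Beta: gained [] -> total []
  At Epsilon: gained ['T892P', 'Q517C', 'N576A'] -> total ['N576A', 'Q517C', 'T892P']
  At Eta: gained ['K349T'] -> total ['K349T', 'N576A', 'Q517C', 'T892P']
  At Kappa: gained ['D870R', 'K484L', 'F140Y'] -> total ['D870R', 'F140Y', 'K349T', 'K484L', 'N576A', 'Q517C', 'T892P']
  At Zeta: gained ['G521P'] -> total ['D870R', 'F140Y', 'G521P', 'K349T', 'K484L', 'N576A', 'Q517C', 'T892P']
Mutations(Zeta) = ['D870R', 'F140Y', 'G521P', 'K349T', 'K484L', 'N576A', 'Q517C', 'T892P']
Accumulating mutations along path to Kappa:
  At Beta: gained [] -> total []
  At Epsilon: gained ['T892P', 'Q517C', 'N576A'] -> total ['N576A', 'Q517C', 'T892P']
  At Eta: gained ['K349T'] -> total ['K349T', 'N576A', 'Q517C', 'T892P']
  At Kappa: gained ['D870R', 'K484L', 'F140Y'] -> total ['D870R', 'F140Y', 'K349T', 'K484L', 'N576A', 'Q517C', 'T892P']
Mutations(Kappa) = ['D870R', 'F140Y', 'K349T', 'K484L', 'N576A', 'Q517C', 'T892P']
Intersection: ['D870R', 'F140Y', 'G521P', 'K349T', 'K484L', 'N576A', 'Q517C', 'T892P'] ∩ ['D870R', 'F140Y', 'K349T', 'K484L', 'N576A', 'Q517C', 'T892P'] = ['D870R', 'F140Y', 'K349T', 'K484L', 'N576A', 'Q517C', 'T892P']

Answer: D870R,F140Y,K349T,K484L,N576A,Q517C,T892P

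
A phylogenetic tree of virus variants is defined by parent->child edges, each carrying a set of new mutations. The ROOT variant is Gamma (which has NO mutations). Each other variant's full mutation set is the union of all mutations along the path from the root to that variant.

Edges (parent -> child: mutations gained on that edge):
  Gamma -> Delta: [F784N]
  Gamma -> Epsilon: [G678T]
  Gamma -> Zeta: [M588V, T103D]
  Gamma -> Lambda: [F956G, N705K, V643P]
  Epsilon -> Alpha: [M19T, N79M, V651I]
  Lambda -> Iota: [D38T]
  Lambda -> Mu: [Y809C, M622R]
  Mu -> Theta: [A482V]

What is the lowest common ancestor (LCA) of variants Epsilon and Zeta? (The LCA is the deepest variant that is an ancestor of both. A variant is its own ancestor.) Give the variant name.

Path from root to Epsilon: Gamma -> Epsilon
  ancestors of Epsilon: {Gamma, Epsilon}
Path from root to Zeta: Gamma -> Zeta
  ancestors of Zeta: {Gamma, Zeta}
Common ancestors: {Gamma}
Walk up from Zeta: Zeta (not in ancestors of Epsilon), Gamma (in ancestors of Epsilon)
Deepest common ancestor (LCA) = Gamma

Answer: Gamma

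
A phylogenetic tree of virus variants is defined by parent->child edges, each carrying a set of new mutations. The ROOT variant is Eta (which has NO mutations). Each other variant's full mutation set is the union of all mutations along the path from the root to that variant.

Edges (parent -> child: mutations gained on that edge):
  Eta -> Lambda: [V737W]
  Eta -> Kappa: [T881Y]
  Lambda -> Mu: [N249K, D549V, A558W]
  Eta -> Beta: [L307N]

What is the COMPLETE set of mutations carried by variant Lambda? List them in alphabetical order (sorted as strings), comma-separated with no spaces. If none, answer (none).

Answer: V737W

Derivation:
At Eta: gained [] -> total []
At Lambda: gained ['V737W'] -> total ['V737W']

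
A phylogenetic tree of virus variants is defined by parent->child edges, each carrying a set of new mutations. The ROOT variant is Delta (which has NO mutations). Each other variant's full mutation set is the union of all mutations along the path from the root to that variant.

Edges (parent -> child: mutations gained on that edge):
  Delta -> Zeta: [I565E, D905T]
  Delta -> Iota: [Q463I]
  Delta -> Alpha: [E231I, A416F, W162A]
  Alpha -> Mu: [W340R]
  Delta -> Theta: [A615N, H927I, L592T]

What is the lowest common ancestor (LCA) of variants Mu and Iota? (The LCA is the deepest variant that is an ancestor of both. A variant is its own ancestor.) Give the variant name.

Answer: Delta

Derivation:
Path from root to Mu: Delta -> Alpha -> Mu
  ancestors of Mu: {Delta, Alpha, Mu}
Path from root to Iota: Delta -> Iota
  ancestors of Iota: {Delta, Iota}
Common ancestors: {Delta}
Walk up from Iota: Iota (not in ancestors of Mu), Delta (in ancestors of Mu)
Deepest common ancestor (LCA) = Delta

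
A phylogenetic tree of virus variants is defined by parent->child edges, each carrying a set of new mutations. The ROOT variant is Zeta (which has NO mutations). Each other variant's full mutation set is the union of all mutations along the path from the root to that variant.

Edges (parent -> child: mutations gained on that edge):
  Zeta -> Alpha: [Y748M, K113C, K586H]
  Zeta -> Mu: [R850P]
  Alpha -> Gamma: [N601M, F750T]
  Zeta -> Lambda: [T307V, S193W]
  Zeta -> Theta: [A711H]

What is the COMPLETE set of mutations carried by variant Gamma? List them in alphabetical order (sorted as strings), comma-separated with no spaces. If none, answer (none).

Answer: F750T,K113C,K586H,N601M,Y748M

Derivation:
At Zeta: gained [] -> total []
At Alpha: gained ['Y748M', 'K113C', 'K586H'] -> total ['K113C', 'K586H', 'Y748M']
At Gamma: gained ['N601M', 'F750T'] -> total ['F750T', 'K113C', 'K586H', 'N601M', 'Y748M']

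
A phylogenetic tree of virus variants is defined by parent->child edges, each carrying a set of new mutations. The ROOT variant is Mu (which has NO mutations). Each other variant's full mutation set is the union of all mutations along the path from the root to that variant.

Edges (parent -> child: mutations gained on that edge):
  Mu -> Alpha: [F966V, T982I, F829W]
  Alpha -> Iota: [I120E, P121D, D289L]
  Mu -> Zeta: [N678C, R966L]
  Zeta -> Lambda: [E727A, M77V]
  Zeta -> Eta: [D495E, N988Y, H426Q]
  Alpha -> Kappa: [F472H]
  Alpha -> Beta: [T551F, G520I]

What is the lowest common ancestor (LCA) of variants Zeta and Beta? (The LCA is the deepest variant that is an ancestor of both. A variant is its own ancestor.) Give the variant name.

Answer: Mu

Derivation:
Path from root to Zeta: Mu -> Zeta
  ancestors of Zeta: {Mu, Zeta}
Path from root to Beta: Mu -> Alpha -> Beta
  ancestors of Beta: {Mu, Alpha, Beta}
Common ancestors: {Mu}
Walk up from Beta: Beta (not in ancestors of Zeta), Alpha (not in ancestors of Zeta), Mu (in ancestors of Zeta)
Deepest common ancestor (LCA) = Mu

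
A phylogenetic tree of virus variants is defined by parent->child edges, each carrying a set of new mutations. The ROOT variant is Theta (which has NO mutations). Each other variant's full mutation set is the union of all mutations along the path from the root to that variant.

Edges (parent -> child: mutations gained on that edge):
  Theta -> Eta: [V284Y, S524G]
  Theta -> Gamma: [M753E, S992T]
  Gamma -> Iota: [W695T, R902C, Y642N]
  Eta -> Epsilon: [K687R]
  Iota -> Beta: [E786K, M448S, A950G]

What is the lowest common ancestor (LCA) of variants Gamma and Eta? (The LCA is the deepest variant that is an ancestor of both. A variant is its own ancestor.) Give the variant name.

Answer: Theta

Derivation:
Path from root to Gamma: Theta -> Gamma
  ancestors of Gamma: {Theta, Gamma}
Path from root to Eta: Theta -> Eta
  ancestors of Eta: {Theta, Eta}
Common ancestors: {Theta}
Walk up from Eta: Eta (not in ancestors of Gamma), Theta (in ancestors of Gamma)
Deepest common ancestor (LCA) = Theta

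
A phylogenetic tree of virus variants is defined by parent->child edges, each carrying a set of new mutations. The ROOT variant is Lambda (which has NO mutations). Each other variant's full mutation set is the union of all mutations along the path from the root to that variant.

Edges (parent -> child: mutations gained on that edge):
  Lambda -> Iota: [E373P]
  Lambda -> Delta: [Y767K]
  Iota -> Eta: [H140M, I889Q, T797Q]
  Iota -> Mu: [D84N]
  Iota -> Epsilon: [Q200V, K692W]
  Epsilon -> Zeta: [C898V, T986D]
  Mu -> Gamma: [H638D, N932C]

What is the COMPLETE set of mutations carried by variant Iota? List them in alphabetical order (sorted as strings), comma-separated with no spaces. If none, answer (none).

Answer: E373P

Derivation:
At Lambda: gained [] -> total []
At Iota: gained ['E373P'] -> total ['E373P']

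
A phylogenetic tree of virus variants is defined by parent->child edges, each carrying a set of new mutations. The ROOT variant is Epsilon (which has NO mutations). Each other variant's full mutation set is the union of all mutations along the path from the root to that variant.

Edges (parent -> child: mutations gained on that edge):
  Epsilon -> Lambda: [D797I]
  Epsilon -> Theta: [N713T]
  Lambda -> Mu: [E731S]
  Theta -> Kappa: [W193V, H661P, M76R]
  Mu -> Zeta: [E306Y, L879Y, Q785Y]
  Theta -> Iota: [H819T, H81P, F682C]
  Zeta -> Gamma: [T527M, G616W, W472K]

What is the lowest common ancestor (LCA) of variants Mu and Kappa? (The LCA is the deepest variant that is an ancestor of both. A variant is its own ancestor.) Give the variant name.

Path from root to Mu: Epsilon -> Lambda -> Mu
  ancestors of Mu: {Epsilon, Lambda, Mu}
Path from root to Kappa: Epsilon -> Theta -> Kappa
  ancestors of Kappa: {Epsilon, Theta, Kappa}
Common ancestors: {Epsilon}
Walk up from Kappa: Kappa (not in ancestors of Mu), Theta (not in ancestors of Mu), Epsilon (in ancestors of Mu)
Deepest common ancestor (LCA) = Epsilon

Answer: Epsilon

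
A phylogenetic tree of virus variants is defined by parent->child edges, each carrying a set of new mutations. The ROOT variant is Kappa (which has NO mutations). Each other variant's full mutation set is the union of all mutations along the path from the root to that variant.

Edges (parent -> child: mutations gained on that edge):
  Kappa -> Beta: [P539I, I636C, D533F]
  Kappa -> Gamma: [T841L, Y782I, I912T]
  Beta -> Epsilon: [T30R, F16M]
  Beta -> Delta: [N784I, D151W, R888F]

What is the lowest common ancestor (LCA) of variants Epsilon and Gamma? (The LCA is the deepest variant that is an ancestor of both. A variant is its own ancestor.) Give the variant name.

Path from root to Epsilon: Kappa -> Beta -> Epsilon
  ancestors of Epsilon: {Kappa, Beta, Epsilon}
Path from root to Gamma: Kappa -> Gamma
  ancestors of Gamma: {Kappa, Gamma}
Common ancestors: {Kappa}
Walk up from Gamma: Gamma (not in ancestors of Epsilon), Kappa (in ancestors of Epsilon)
Deepest common ancestor (LCA) = Kappa

Answer: Kappa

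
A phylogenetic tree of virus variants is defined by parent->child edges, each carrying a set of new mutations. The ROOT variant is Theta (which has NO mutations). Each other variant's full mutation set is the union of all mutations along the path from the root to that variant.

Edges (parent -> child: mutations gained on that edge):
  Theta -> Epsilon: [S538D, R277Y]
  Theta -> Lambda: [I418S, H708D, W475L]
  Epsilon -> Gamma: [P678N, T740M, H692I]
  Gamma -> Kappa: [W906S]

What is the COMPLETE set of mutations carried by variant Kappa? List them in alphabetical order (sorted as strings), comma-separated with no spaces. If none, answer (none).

At Theta: gained [] -> total []
At Epsilon: gained ['S538D', 'R277Y'] -> total ['R277Y', 'S538D']
At Gamma: gained ['P678N', 'T740M', 'H692I'] -> total ['H692I', 'P678N', 'R277Y', 'S538D', 'T740M']
At Kappa: gained ['W906S'] -> total ['H692I', 'P678N', 'R277Y', 'S538D', 'T740M', 'W906S']

Answer: H692I,P678N,R277Y,S538D,T740M,W906S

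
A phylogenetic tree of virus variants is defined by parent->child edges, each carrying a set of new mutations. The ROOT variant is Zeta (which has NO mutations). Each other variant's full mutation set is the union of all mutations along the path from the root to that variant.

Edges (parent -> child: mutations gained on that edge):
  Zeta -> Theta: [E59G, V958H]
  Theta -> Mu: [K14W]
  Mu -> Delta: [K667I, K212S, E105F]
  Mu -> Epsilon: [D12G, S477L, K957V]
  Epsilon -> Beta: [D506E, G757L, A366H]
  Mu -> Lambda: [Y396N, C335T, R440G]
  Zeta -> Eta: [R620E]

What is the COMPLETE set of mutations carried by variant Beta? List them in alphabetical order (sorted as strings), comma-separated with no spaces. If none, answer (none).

At Zeta: gained [] -> total []
At Theta: gained ['E59G', 'V958H'] -> total ['E59G', 'V958H']
At Mu: gained ['K14W'] -> total ['E59G', 'K14W', 'V958H']
At Epsilon: gained ['D12G', 'S477L', 'K957V'] -> total ['D12G', 'E59G', 'K14W', 'K957V', 'S477L', 'V958H']
At Beta: gained ['D506E', 'G757L', 'A366H'] -> total ['A366H', 'D12G', 'D506E', 'E59G', 'G757L', 'K14W', 'K957V', 'S477L', 'V958H']

Answer: A366H,D12G,D506E,E59G,G757L,K14W,K957V,S477L,V958H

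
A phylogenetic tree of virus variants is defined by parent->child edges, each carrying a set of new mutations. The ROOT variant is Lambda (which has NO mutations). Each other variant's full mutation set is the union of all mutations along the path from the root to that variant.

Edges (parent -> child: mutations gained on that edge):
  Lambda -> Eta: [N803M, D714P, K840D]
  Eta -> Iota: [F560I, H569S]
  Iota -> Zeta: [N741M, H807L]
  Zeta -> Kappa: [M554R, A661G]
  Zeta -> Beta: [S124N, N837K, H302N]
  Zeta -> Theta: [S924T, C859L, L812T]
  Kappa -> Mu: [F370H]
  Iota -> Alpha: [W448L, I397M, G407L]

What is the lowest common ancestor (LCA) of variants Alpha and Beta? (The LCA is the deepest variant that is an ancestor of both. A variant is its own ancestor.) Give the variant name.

Answer: Iota

Derivation:
Path from root to Alpha: Lambda -> Eta -> Iota -> Alpha
  ancestors of Alpha: {Lambda, Eta, Iota, Alpha}
Path from root to Beta: Lambda -> Eta -> Iota -> Zeta -> Beta
  ancestors of Beta: {Lambda, Eta, Iota, Zeta, Beta}
Common ancestors: {Lambda, Eta, Iota}
Walk up from Beta: Beta (not in ancestors of Alpha), Zeta (not in ancestors of Alpha), Iota (in ancestors of Alpha), Eta (in ancestors of Alpha), Lambda (in ancestors of Alpha)
Deepest common ancestor (LCA) = Iota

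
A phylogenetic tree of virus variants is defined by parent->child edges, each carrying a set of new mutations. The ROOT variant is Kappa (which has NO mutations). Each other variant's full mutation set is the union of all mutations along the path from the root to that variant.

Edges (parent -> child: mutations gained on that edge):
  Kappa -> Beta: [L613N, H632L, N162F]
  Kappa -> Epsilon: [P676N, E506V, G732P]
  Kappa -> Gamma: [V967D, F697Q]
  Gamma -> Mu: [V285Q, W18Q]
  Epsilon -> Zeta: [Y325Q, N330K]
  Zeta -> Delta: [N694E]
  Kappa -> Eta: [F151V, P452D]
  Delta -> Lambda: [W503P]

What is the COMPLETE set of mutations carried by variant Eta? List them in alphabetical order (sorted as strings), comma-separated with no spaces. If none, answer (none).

At Kappa: gained [] -> total []
At Eta: gained ['F151V', 'P452D'] -> total ['F151V', 'P452D']

Answer: F151V,P452D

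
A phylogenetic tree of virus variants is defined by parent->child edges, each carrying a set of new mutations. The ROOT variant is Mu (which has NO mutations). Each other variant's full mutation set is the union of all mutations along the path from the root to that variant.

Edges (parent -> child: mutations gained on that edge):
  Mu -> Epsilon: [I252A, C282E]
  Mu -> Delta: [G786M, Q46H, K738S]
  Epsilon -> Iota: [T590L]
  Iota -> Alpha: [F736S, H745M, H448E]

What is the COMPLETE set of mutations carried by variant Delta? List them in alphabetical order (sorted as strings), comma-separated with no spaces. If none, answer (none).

Answer: G786M,K738S,Q46H

Derivation:
At Mu: gained [] -> total []
At Delta: gained ['G786M', 'Q46H', 'K738S'] -> total ['G786M', 'K738S', 'Q46H']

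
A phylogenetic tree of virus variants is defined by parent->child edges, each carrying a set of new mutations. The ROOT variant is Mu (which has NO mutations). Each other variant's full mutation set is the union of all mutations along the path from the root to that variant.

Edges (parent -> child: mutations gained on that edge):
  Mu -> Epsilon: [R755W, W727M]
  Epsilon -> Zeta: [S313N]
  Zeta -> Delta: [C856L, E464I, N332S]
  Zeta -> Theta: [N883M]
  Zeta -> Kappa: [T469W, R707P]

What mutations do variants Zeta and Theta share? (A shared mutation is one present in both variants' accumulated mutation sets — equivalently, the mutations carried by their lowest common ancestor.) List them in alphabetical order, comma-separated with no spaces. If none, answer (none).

Accumulating mutations along path to Zeta:
  At Mu: gained [] -> total []
  At Epsilon: gained ['R755W', 'W727M'] -> total ['R755W', 'W727M']
  At Zeta: gained ['S313N'] -> total ['R755W', 'S313N', 'W727M']
Mutations(Zeta) = ['R755W', 'S313N', 'W727M']
Accumulating mutations along path to Theta:
  At Mu: gained [] -> total []
  At Epsilon: gained ['R755W', 'W727M'] -> total ['R755W', 'W727M']
  At Zeta: gained ['S313N'] -> total ['R755W', 'S313N', 'W727M']
  At Theta: gained ['N883M'] -> total ['N883M', 'R755W', 'S313N', 'W727M']
Mutations(Theta) = ['N883M', 'R755W', 'S313N', 'W727M']
Intersection: ['R755W', 'S313N', 'W727M'] ∩ ['N883M', 'R755W', 'S313N', 'W727M'] = ['R755W', 'S313N', 'W727M']

Answer: R755W,S313N,W727M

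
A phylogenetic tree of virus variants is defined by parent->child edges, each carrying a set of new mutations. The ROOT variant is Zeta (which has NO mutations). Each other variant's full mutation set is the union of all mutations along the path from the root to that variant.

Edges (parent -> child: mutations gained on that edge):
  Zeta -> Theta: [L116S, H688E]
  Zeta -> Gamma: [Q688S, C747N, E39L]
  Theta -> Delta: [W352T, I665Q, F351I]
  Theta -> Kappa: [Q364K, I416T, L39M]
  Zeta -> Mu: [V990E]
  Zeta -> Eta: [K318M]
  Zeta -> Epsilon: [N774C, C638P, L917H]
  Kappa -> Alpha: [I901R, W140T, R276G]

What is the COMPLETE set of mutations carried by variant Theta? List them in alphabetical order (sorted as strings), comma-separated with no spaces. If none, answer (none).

Answer: H688E,L116S

Derivation:
At Zeta: gained [] -> total []
At Theta: gained ['L116S', 'H688E'] -> total ['H688E', 'L116S']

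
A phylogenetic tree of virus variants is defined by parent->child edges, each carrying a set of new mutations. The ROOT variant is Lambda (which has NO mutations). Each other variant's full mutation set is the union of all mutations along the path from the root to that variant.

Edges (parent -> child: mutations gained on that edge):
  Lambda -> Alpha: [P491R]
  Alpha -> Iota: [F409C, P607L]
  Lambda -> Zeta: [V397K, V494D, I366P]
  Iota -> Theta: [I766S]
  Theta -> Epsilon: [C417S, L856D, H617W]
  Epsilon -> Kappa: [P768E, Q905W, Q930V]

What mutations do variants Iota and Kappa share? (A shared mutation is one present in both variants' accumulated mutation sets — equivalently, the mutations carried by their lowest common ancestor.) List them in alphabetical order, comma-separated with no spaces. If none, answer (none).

Accumulating mutations along path to Iota:
  At Lambda: gained [] -> total []
  At Alpha: gained ['P491R'] -> total ['P491R']
  At Iota: gained ['F409C', 'P607L'] -> total ['F409C', 'P491R', 'P607L']
Mutations(Iota) = ['F409C', 'P491R', 'P607L']
Accumulating mutations along path to Kappa:
  At Lambda: gained [] -> total []
  At Alpha: gained ['P491R'] -> total ['P491R']
  At Iota: gained ['F409C', 'P607L'] -> total ['F409C', 'P491R', 'P607L']
  At Theta: gained ['I766S'] -> total ['F409C', 'I766S', 'P491R', 'P607L']
  At Epsilon: gained ['C417S', 'L856D', 'H617W'] -> total ['C417S', 'F409C', 'H617W', 'I766S', 'L856D', 'P491R', 'P607L']
  At Kappa: gained ['P768E', 'Q905W', 'Q930V'] -> total ['C417S', 'F409C', 'H617W', 'I766S', 'L856D', 'P491R', 'P607L', 'P768E', 'Q905W', 'Q930V']
Mutations(Kappa) = ['C417S', 'F409C', 'H617W', 'I766S', 'L856D', 'P491R', 'P607L', 'P768E', 'Q905W', 'Q930V']
Intersection: ['F409C', 'P491R', 'P607L'] ∩ ['C417S', 'F409C', 'H617W', 'I766S', 'L856D', 'P491R', 'P607L', 'P768E', 'Q905W', 'Q930V'] = ['F409C', 'P491R', 'P607L']

Answer: F409C,P491R,P607L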